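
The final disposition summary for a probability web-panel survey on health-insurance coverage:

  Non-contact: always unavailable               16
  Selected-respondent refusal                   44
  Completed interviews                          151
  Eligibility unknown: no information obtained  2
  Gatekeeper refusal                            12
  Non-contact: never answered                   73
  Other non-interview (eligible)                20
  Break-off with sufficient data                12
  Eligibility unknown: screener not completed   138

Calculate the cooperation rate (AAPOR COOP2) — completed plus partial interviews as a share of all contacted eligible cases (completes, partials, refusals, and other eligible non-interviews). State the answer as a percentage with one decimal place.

Refusals = 12 + 44 = 56
No contact after all attempts = 73 + 16 = 89
Undetermined eligibility = 138 + 2 = 140
Num = 151 + 12 = 163
Denominator = 151 + 12 + 56 + 20 = 239
COOP2 = 163 / 239 = 0.6820

68.2%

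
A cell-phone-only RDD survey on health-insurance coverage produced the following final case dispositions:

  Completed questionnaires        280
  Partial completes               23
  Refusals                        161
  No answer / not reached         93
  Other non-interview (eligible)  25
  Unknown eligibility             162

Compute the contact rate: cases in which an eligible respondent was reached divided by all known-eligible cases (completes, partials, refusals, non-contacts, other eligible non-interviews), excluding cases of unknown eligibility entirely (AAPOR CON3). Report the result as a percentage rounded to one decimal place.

84.0%

Top: 280 + 23 + 161 + 25 = 489
Denom: 280 + 23 + 161 + 93 + 25 = 582
CON3 = 489 / 582 = 0.8402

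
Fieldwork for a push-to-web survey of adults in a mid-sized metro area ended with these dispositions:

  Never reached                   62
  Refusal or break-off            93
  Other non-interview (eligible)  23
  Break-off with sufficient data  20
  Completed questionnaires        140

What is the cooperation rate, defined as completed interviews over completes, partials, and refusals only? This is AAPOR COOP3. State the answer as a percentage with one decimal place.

55.3%

Num: 140
Denom: 140 + 20 + 93 = 253
COOP3 = 140 / 253 = 0.5534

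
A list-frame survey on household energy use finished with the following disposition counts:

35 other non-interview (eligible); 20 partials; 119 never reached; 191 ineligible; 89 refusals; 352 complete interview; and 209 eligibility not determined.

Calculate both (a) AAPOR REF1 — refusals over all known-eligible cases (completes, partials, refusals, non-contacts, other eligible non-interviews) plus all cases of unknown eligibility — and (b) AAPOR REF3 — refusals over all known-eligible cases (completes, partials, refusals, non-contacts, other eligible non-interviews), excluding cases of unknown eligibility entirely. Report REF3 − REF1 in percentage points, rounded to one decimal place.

3.7

Top = 89
Base = 352 + 20 + 89 + 119 + 35 + 209 = 824
REF1 = 89 / 824 = 0.1080
Base = 352 + 20 + 89 + 119 + 35 = 615
REF3 = 89 / 615 = 0.1447
Difference = 14.47 − 10.80 = 3.67 percentage points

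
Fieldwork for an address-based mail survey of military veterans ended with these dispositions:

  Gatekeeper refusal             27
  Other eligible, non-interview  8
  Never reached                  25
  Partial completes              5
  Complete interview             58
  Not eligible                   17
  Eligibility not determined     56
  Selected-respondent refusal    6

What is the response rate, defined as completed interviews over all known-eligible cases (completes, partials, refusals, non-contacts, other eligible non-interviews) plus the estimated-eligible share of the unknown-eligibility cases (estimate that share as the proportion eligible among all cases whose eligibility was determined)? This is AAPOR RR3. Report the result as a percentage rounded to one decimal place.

32.5%

Refused = 27 + 6 = 33
Top → 58
Eligible (known) → 58 + 5 + 33 + 25 + 8 = 129
e = 129 / (129 + 17) = 129 / 146 = 0.8836
Eligible share of unknowns → 0.8836 × 56 = 49.48
Base → 129 + 49.48 = 178.48
RR3 = 58 / 178.48 = 0.3250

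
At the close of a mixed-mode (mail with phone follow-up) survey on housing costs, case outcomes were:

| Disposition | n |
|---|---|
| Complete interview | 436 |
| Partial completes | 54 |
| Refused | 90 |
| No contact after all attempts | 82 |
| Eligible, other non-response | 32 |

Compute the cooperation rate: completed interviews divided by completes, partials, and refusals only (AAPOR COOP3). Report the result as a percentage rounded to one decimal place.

75.2%

Top → 436
Denominator → 436 + 54 + 90 = 580
COOP3 = 436 / 580 = 0.7517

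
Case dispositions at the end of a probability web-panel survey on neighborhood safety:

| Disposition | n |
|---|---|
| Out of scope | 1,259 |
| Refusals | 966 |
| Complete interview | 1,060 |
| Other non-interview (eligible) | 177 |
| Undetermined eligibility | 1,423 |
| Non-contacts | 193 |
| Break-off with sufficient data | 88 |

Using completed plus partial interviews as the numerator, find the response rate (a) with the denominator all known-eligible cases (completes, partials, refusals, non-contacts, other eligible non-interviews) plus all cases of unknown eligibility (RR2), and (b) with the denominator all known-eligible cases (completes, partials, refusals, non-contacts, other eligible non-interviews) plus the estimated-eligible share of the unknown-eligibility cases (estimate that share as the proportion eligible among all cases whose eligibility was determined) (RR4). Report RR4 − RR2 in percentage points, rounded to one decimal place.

Num → 1060 + 88 = 1148
Denominator → 1060 + 88 + 966 + 193 + 177 + 1423 = 3907
RR2 = 1148 / 3907 = 0.2938
Eligible (known) → 1060 + 88 + 966 + 193 + 177 = 2484
e = 2484 / (2484 + 1259) = 2484 / 3743 = 0.6636
e × U → 0.6636 × 1423 = 944.30
Denominator → 2484 + 944.30 = 3428.30
RR4 = 1148 / 3428.30 = 0.3349
Difference = 33.49 − 29.38 = 4.11 percentage points

4.1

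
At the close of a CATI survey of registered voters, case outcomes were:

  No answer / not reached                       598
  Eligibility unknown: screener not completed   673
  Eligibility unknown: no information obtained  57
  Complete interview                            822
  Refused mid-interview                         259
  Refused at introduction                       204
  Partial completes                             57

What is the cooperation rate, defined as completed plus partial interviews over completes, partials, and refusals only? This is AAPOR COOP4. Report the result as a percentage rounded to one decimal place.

65.5%

Refusal or break-off = 204 + 259 = 463
Eligibility not determined = 673 + 57 = 730
Top = 822 + 57 = 879
Base = 822 + 57 + 463 = 1342
COOP4 = 879 / 1342 = 0.6550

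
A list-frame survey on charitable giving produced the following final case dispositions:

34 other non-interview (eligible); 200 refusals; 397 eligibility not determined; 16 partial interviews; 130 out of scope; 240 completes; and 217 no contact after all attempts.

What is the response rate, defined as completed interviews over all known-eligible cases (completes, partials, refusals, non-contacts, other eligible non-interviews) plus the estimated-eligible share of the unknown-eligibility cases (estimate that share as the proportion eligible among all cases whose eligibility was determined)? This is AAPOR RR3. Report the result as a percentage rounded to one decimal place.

23.0%

Num → 240
Determined eligible → 240 + 16 + 200 + 217 + 34 = 707
e = 707 / (707 + 130) = 707 / 837 = 0.8447
e × U → 0.8447 × 397 = 335.35
Base → 707 + 335.35 = 1042.35
RR3 = 240 / 1042.35 = 0.2302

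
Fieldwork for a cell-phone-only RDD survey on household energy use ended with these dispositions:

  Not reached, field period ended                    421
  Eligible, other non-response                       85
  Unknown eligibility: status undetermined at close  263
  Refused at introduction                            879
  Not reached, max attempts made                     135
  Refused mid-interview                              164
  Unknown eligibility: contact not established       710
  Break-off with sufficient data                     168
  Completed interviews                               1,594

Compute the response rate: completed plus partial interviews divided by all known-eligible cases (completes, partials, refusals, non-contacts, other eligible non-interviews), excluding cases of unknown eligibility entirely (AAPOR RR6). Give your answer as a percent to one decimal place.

51.1%

Refusals = 879 + 164 = 1043
No contact after all attempts = 421 + 135 = 556
Eligibility not determined = 710 + 263 = 973
Numerator: 1594 + 168 = 1762
Base: 1594 + 168 + 1043 + 556 + 85 = 3446
RR6 = 1762 / 3446 = 0.5113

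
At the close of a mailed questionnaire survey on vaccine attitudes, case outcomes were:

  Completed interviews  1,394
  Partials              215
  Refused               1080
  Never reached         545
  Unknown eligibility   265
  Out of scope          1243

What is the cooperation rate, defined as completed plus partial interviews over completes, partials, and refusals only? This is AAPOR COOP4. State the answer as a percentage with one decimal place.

59.8%

Top = 1394 + 215 = 1609
Base = 1394 + 215 + 1080 = 2689
COOP4 = 1609 / 2689 = 0.5984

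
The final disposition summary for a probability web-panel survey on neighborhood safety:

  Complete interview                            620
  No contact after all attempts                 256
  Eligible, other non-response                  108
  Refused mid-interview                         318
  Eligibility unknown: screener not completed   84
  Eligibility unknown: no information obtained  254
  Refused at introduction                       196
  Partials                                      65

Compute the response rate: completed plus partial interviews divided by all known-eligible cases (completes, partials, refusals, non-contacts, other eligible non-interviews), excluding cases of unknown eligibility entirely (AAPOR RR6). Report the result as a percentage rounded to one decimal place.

Declined to participate = 196 + 318 = 514
Unknown if eligible = 84 + 254 = 338
Top → 620 + 65 = 685
Denom → 620 + 65 + 514 + 256 + 108 = 1563
RR6 = 685 / 1563 = 0.4383

43.8%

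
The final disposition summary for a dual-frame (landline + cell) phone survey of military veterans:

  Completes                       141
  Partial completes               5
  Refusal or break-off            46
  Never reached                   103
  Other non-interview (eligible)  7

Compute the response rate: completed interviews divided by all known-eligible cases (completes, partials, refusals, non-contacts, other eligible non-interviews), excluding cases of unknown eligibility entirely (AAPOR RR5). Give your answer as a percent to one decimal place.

Numerator = 141
Denominator = 141 + 5 + 46 + 103 + 7 = 302
RR5 = 141 / 302 = 0.4669

46.7%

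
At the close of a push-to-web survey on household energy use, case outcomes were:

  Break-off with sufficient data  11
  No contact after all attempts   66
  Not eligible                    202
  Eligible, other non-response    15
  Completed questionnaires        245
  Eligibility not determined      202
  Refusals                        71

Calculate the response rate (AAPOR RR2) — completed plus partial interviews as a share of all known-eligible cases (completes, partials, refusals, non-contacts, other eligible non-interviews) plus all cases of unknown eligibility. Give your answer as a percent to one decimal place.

42.0%

Numerator: 245 + 11 = 256
Base: 245 + 11 + 71 + 66 + 15 + 202 = 610
RR2 = 256 / 610 = 0.4197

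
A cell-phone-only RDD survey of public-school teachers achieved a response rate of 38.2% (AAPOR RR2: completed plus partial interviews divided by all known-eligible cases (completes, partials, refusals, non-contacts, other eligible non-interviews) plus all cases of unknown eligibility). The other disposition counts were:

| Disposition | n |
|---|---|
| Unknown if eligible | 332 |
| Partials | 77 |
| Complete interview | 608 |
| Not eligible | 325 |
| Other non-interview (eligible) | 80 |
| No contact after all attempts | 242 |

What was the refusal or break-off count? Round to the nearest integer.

Top: 608 + 77 = 685
RR2 = 685 / D = 0.382
D = 685 / 0.382 = 1793.2
Remaining denominator categories sum to 1339
refusal or break-off = 1793.2 − 1339 ≈ 454

454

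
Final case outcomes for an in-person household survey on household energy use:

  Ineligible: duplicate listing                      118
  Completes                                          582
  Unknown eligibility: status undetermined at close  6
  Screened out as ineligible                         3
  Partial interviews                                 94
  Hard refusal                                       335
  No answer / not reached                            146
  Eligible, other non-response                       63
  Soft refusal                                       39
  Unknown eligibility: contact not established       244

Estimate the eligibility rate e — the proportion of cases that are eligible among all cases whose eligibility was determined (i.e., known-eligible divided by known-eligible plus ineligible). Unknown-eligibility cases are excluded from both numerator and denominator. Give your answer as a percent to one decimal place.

Refused = 335 + 39 = 374
Undetermined eligibility = 244 + 6 = 250
Out of scope = 3 + 118 = 121
Eligible (known) → 582 + 94 + 374 + 146 + 63 = 1259
e = 1259 / (1259 + 121) = 1259 / 1380 = 0.9123

91.2%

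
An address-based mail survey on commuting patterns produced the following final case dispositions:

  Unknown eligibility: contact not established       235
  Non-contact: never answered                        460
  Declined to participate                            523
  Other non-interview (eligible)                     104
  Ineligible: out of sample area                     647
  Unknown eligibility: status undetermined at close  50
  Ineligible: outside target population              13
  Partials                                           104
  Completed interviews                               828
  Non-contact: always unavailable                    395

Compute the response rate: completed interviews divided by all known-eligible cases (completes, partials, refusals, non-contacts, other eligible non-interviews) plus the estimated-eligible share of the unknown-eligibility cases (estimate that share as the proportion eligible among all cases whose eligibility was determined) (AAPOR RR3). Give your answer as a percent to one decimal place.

Never reached = 460 + 395 = 855
Undetermined eligibility = 235 + 50 = 285
Screened out, ineligible = 13 + 647 = 660
Numerator → 828
Determined eligible → 828 + 104 + 523 + 855 + 104 = 2414
e = 2414 / (2414 + 660) = 2414 / 3074 = 0.7853
e × U → 0.7853 × 285 = 223.81
Denominator → 2414 + 223.81 = 2637.81
RR3 = 828 / 2637.81 = 0.3139

31.4%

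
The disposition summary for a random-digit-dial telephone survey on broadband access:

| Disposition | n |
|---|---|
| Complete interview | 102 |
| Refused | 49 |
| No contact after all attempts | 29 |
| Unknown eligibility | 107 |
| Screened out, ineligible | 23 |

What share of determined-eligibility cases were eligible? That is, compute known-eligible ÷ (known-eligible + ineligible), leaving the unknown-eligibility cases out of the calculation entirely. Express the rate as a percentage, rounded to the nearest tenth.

Determined eligible = 102 + 49 + 29 = 180
e = 180 / (180 + 23) = 180 / 203 = 0.8867

88.7%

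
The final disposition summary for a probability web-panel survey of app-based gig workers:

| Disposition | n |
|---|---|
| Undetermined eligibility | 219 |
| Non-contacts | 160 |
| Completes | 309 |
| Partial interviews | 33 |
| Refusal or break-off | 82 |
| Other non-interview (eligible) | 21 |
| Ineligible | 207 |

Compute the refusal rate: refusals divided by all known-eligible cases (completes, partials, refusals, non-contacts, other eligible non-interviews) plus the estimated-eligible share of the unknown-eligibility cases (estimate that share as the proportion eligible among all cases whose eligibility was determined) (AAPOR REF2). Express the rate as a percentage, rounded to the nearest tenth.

Top: 82
Known eligible: 309 + 33 + 82 + 160 + 21 = 605
e = 605 / (605 + 207) = 605 / 812 = 0.7451
e × U: 0.7451 × 219 = 163.18
Denom: 605 + 163.18 = 768.18
REF2 = 82 / 768.18 = 0.1067

10.7%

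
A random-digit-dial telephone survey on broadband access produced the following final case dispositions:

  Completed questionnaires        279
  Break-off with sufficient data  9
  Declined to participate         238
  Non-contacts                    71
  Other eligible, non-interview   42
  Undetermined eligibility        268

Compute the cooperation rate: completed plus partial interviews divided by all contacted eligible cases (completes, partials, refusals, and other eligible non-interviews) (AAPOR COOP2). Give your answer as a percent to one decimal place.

50.7%

Num = 279 + 9 = 288
Denominator = 279 + 9 + 238 + 42 = 568
COOP2 = 288 / 568 = 0.5070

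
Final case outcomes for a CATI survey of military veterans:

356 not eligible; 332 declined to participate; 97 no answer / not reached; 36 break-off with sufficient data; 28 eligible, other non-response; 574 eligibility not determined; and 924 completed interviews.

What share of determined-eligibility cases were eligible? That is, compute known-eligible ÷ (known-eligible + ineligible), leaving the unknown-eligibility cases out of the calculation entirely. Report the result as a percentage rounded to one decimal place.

Eligible (known) → 924 + 36 + 332 + 97 + 28 = 1417
e = 1417 / (1417 + 356) = 1417 / 1773 = 0.7992

79.9%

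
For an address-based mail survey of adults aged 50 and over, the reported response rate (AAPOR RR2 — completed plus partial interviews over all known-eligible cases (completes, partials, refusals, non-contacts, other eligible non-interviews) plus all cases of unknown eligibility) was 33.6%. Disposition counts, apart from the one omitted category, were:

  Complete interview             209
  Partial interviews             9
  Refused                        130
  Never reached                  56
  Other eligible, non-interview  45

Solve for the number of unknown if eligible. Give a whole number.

200

Top → 209 + 9 = 218
RR2 = 218 / D = 0.336
D = 218 / 0.336 = 648.8
Rest of base = 449
unknown if eligible = 648.8 − 449 ≈ 200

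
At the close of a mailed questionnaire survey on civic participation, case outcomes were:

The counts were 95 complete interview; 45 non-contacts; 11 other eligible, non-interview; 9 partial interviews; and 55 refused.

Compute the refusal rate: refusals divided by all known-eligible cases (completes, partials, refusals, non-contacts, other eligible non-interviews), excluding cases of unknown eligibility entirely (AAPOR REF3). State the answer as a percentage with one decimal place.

25.6%

Numerator = 55
Base = 95 + 9 + 55 + 45 + 11 = 215
REF3 = 55 / 215 = 0.2558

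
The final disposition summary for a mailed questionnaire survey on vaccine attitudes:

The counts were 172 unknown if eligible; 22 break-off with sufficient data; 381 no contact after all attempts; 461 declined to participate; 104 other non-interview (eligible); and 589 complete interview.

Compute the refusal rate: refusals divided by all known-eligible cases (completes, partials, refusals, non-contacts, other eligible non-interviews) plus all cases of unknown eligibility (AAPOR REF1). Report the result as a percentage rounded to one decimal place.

Num → 461
Denom → 589 + 22 + 461 + 381 + 104 + 172 = 1729
REF1 = 461 / 1729 = 0.2666

26.7%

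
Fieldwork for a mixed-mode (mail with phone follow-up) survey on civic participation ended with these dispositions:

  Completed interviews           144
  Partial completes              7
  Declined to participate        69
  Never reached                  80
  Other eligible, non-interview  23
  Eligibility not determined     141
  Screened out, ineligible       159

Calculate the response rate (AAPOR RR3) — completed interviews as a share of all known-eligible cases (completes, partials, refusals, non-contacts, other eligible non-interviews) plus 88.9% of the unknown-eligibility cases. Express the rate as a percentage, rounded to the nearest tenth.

Numerator → 144
Determined eligible → 144 + 7 + 69 + 80 + 23 = 323
Eligible share of unknowns → 0.8890 × 141 = 125.35
Denom → 323 + 125.35 = 448.35
RR3 = 144 / 448.35 = 0.3212

32.1%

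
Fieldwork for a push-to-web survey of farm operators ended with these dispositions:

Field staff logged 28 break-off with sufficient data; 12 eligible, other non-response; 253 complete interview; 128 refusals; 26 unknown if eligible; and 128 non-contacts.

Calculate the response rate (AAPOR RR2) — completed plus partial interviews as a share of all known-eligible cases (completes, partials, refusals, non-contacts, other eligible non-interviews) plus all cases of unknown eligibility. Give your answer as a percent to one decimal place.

Top = 253 + 28 = 281
Base = 253 + 28 + 128 + 128 + 12 + 26 = 575
RR2 = 281 / 575 = 0.4887

48.9%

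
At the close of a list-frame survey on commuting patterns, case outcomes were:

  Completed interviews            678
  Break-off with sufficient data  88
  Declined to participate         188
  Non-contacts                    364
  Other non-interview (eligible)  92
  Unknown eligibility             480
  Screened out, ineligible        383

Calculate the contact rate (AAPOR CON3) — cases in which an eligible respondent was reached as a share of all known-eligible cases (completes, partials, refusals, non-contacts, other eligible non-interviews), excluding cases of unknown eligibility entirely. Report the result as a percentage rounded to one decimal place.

74.2%

Numerator = 678 + 88 + 188 + 92 = 1046
Denominator = 678 + 88 + 188 + 364 + 92 = 1410
CON3 = 1046 / 1410 = 0.7418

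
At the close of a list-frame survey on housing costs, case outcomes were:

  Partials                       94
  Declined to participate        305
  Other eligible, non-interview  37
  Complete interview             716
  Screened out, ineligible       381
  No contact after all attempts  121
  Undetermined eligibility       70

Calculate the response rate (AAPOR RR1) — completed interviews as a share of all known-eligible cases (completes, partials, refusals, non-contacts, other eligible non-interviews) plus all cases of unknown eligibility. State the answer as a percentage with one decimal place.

Top: 716
Denominator: 716 + 94 + 305 + 121 + 37 + 70 = 1343
RR1 = 716 / 1343 = 0.5331

53.3%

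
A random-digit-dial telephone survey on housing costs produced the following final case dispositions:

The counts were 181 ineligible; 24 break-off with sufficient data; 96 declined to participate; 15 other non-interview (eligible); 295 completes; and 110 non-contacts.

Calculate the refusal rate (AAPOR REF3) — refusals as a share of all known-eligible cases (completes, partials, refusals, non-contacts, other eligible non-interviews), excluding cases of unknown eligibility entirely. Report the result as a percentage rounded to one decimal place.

17.8%

Top: 96
Denominator: 295 + 24 + 96 + 110 + 15 = 540
REF3 = 96 / 540 = 0.1778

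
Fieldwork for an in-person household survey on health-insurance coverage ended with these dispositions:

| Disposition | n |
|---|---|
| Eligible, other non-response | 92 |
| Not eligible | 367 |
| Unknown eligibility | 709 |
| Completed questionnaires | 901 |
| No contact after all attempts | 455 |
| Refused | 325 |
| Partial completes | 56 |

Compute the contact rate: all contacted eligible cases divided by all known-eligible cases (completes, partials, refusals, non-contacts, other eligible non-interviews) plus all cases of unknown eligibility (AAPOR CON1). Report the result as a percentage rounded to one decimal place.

54.1%

Numerator → 901 + 56 + 325 + 92 = 1374
Denom → 901 + 56 + 325 + 455 + 92 + 709 = 2538
CON1 = 1374 / 2538 = 0.5414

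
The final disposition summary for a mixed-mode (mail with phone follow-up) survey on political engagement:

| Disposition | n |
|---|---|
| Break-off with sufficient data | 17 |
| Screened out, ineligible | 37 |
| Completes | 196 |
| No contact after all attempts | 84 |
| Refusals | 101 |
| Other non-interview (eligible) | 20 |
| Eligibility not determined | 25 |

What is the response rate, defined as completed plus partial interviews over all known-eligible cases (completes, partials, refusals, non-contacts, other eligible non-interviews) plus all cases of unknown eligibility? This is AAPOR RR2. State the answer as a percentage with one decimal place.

48.1%

Num: 196 + 17 = 213
Denominator: 196 + 17 + 101 + 84 + 20 + 25 = 443
RR2 = 213 / 443 = 0.4808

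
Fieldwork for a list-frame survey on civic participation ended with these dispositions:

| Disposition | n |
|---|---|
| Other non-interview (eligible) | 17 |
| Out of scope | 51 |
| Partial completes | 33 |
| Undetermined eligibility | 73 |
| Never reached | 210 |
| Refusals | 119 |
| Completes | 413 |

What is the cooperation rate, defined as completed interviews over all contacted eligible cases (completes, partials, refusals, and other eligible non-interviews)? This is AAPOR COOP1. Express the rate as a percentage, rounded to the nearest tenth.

71.0%

Top: 413
Denom: 413 + 33 + 119 + 17 = 582
COOP1 = 413 / 582 = 0.7096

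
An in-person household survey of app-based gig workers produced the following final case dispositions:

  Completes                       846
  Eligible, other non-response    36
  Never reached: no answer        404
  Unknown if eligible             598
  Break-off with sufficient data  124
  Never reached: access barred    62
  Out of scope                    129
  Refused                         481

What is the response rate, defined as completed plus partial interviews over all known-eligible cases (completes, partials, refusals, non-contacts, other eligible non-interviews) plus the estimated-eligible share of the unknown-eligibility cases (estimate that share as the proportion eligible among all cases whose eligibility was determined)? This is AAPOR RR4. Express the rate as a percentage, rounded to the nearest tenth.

Never reached = 404 + 62 = 466
Num → 846 + 124 = 970
Eligible (known) → 846 + 124 + 481 + 466 + 36 = 1953
e = 1953 / (1953 + 129) = 1953 / 2082 = 0.9380
Eligible share of unknowns → 0.9380 × 598 = 560.92
Base → 1953 + 560.92 = 2513.92
RR4 = 970 / 2513.92 = 0.3859

38.6%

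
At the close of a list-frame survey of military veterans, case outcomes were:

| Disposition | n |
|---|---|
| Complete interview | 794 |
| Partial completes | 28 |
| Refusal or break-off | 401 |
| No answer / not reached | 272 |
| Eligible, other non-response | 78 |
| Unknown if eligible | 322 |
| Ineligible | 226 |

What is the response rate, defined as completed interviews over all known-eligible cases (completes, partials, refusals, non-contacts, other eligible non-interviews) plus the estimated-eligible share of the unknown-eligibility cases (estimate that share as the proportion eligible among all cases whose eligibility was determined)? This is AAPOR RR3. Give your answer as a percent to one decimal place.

42.8%

Num → 794
Determined eligible → 794 + 28 + 401 + 272 + 78 = 1573
e = 1573 / (1573 + 226) = 1573 / 1799 = 0.8744
Estimated eligible among unknowns → 0.8744 × 322 = 281.56
Denom → 1573 + 281.56 = 1854.56
RR3 = 794 / 1854.56 = 0.4281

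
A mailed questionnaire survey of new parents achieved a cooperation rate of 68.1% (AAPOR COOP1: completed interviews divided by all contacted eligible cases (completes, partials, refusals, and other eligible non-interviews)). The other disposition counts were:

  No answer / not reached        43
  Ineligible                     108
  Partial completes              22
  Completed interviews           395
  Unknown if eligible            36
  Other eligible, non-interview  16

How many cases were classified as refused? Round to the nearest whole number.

147

COOP1 = 395 / D = 0.681
D = 395 / 0.681 = 580.0
Other denominator terms total 433
refused = 580.0 − 433 ≈ 147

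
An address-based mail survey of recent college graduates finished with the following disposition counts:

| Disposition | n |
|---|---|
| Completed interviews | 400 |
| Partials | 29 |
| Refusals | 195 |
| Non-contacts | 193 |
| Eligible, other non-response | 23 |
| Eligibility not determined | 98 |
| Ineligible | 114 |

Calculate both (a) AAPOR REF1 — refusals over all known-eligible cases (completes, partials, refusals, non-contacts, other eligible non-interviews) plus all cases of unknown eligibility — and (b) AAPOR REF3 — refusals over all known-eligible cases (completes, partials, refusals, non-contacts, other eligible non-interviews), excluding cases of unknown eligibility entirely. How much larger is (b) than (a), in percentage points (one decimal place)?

2.4

Num → 195
Base → 400 + 29 + 195 + 193 + 23 + 98 = 938
REF1 = 195 / 938 = 0.2079
Base → 400 + 29 + 195 + 193 + 23 = 840
REF3 = 195 / 840 = 0.2321
Difference = 23.21 − 20.79 = 2.42 percentage points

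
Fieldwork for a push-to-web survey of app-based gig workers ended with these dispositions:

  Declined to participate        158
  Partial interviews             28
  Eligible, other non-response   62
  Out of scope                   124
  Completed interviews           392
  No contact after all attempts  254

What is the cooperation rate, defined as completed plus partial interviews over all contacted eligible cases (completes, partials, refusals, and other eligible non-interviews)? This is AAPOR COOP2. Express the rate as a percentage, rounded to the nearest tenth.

Top = 392 + 28 = 420
Denominator = 392 + 28 + 158 + 62 = 640
COOP2 = 420 / 640 = 0.6562

65.6%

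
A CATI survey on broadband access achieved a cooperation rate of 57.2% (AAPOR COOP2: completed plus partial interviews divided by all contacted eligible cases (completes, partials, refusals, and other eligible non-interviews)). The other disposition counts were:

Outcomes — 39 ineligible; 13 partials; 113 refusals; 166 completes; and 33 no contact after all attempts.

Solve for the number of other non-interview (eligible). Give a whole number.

Num = 166 + 13 = 179
COOP2 = 179 / D = 0.572
D = 179 / 0.572 = 312.9
Other denominator terms total 292
other non-interview (eligible) = 312.9 − 292 ≈ 21

21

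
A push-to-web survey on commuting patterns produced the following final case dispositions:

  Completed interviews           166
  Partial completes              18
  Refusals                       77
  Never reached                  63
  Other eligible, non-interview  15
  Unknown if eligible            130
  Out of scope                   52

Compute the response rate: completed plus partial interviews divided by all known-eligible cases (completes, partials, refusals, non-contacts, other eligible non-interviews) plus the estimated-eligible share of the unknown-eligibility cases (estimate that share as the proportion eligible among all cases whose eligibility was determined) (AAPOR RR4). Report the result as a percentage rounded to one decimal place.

Numerator = 166 + 18 = 184
Eligible (known) = 166 + 18 + 77 + 63 + 15 = 339
e = 339 / (339 + 52) = 339 / 391 = 0.8670
e × U = 0.8670 × 130 = 112.71
Denom = 339 + 112.71 = 451.71
RR4 = 184 / 451.71 = 0.4073

40.7%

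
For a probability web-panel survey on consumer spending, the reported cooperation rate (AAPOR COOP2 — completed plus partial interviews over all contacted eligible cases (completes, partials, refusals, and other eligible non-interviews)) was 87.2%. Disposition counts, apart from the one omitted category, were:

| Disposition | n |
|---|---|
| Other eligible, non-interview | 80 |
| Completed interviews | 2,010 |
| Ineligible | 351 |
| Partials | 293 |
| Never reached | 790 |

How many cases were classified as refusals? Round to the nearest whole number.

258

Top: 2010 + 293 = 2303
COOP2 = 2303 / D = 0.872
D = 2303 / 0.872 = 2641.1
Rest of base = 2383
refusals = 2641.1 − 2383 ≈ 258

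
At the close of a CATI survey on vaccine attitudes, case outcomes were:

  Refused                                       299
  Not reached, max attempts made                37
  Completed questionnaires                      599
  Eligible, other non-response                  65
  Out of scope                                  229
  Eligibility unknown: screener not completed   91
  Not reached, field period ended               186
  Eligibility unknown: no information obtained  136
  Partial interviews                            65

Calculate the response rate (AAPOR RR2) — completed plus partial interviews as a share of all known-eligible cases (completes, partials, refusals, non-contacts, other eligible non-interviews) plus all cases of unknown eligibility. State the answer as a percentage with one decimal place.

Non-contacts = 186 + 37 = 223
Undetermined eligibility = 91 + 136 = 227
Num → 599 + 65 = 664
Base → 599 + 65 + 299 + 223 + 65 + 227 = 1478
RR2 = 664 / 1478 = 0.4493

44.9%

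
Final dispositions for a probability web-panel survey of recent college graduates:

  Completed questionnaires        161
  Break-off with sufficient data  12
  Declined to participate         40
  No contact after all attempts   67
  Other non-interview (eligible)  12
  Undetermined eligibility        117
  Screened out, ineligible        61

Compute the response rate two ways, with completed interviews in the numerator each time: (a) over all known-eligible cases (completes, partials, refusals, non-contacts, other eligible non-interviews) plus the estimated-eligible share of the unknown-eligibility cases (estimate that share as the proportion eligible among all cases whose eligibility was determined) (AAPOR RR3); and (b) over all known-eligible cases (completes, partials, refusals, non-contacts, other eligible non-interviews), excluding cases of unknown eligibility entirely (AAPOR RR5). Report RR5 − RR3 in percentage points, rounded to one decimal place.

Num: 161
Known eligible: 161 + 12 + 40 + 67 + 12 = 292
e = 292 / (292 + 61) = 292 / 353 = 0.8272
e × U: 0.8272 × 117 = 96.78
Denom: 292 + 96.78 = 388.78
RR3 = 161 / 388.78 = 0.4141
Denom: 161 + 12 + 40 + 67 + 12 = 292
RR5 = 161 / 292 = 0.5514
Difference = 55.14 − 41.41 = 13.73 percentage points

13.7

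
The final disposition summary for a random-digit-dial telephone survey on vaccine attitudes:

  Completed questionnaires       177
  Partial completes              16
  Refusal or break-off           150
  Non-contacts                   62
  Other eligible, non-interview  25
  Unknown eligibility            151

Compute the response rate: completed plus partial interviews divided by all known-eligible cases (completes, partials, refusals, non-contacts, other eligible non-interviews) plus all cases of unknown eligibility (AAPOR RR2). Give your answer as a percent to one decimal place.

33.2%

Top → 177 + 16 = 193
Denominator → 177 + 16 + 150 + 62 + 25 + 151 = 581
RR2 = 193 / 581 = 0.3322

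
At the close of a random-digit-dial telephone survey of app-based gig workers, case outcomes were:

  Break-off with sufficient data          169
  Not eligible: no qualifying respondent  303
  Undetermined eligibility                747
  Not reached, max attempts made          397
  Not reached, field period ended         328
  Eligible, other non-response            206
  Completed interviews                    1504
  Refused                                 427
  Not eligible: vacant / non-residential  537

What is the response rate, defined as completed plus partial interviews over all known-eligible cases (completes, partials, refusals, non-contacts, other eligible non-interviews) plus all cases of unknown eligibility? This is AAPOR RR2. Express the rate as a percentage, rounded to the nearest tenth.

44.3%

No contact after all attempts = 328 + 397 = 725
Not eligible = 303 + 537 = 840
Num → 1504 + 169 = 1673
Denominator → 1504 + 169 + 427 + 725 + 206 + 747 = 3778
RR2 = 1673 / 3778 = 0.4428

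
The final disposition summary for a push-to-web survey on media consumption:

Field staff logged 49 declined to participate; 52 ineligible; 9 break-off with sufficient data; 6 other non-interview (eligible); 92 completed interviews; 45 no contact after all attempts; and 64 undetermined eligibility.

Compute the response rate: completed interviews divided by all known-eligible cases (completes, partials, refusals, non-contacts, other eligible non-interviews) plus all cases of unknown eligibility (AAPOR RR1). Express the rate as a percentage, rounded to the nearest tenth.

Top = 92
Denominator = 92 + 9 + 49 + 45 + 6 + 64 = 265
RR1 = 92 / 265 = 0.3472

34.7%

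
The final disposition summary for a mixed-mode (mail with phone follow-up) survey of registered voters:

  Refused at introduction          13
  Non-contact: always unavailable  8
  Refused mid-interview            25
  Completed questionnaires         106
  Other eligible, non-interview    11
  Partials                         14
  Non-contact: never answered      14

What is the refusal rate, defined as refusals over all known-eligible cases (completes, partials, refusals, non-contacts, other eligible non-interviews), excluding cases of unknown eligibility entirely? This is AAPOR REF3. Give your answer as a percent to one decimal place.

19.9%

Refusals = 13 + 25 = 38
No contact after all attempts = 14 + 8 = 22
Top → 38
Denominator → 106 + 14 + 38 + 22 + 11 = 191
REF3 = 38 / 191 = 0.1990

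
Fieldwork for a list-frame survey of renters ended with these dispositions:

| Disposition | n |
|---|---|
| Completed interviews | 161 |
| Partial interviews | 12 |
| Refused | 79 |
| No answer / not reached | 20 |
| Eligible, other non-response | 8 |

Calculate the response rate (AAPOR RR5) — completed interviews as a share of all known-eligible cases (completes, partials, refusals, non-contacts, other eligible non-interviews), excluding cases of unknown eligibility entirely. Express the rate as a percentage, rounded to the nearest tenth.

57.5%

Top → 161
Denom → 161 + 12 + 79 + 20 + 8 = 280
RR5 = 161 / 280 = 0.5750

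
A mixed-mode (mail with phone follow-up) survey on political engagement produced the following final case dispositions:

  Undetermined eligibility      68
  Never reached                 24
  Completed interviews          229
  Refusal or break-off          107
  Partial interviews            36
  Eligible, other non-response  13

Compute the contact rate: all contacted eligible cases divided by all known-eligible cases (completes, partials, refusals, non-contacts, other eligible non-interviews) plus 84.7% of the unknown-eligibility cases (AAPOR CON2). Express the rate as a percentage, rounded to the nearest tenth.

82.5%

Top → 229 + 36 + 107 + 13 = 385
Known eligible → 229 + 36 + 107 + 24 + 13 = 409
Eligible share of unknowns → 0.8470 × 68 = 57.60
Base → 409 + 57.60 = 466.60
CON2 = 385 / 466.60 = 0.8251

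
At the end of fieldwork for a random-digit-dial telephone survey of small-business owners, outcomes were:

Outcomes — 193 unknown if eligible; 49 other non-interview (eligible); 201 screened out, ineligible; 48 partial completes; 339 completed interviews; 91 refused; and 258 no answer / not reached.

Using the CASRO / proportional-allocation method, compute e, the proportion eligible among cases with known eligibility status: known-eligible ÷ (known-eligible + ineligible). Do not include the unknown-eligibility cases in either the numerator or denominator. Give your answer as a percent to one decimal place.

Determined eligible = 339 + 48 + 91 + 258 + 49 = 785
e = 785 / (785 + 201) = 785 / 986 = 0.7961

79.6%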